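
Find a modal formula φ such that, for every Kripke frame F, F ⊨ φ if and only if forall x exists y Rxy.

This is seriality; the standard corresponding axiom is D: □r → ◇r.
Suppose □r→◇r is valid. At any x set V(r)=W. Then □r at x, so ◇r at x, so x has a successor.

□r → ◇r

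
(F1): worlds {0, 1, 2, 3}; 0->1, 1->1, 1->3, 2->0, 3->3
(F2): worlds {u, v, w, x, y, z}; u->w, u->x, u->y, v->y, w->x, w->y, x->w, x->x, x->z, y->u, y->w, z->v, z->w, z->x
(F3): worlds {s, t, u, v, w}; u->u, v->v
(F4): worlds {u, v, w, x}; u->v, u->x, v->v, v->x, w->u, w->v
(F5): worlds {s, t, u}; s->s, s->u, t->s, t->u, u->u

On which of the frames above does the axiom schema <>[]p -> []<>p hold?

(F1), (F3), (F5)

This is the axiom for convergence; its first-order frame correspondent is forall x forall y forall z (Rxy & Rxz -> exists w (Ryw & Rzw)).
(F1): condition met.
(F2): fails — Ruw and Ruy but w and y have no common successor.
(F3): condition met.
(F4): fails — Ruv and Rux but v and x have no common successor.
(F5): condition met.
Valid on: (F1), (F3), (F5).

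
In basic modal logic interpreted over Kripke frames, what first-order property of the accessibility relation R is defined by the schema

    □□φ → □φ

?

Suppose □□φ→□φ is valid. Take Rxy and set V(φ)={w : xR²w}. Then □□φ at x, so □φ at x, so φ at y, i.e. ∃z(Rxz∧Rzy).
Conversely, any frame satisfying ∀x ∀y (Rxy → ∃z (Rxz ∧ Rzy)) validates the schema.
Frame condition: ∀x ∀y (Rxy → ∃z (Rxz ∧ Rzy)).

density: ∀x ∀y (Rxy → ∃z (Rxz ∧ Rzy))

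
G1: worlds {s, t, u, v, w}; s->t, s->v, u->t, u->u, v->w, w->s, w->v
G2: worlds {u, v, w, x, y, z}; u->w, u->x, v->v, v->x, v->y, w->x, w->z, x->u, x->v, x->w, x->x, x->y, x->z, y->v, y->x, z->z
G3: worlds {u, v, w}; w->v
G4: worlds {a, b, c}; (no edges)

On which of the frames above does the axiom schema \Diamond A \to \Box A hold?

G3, G4

This is the axiom for partial functionality; its first-order frame correspondent is \forall x \forall y \forall z (Rxy \wedge Rxz \to y = z).
G1: fails — s sees both t and v.
G2: fails — u sees both w and x.
G3: satisfies the condition.
G4: satisfies the condition.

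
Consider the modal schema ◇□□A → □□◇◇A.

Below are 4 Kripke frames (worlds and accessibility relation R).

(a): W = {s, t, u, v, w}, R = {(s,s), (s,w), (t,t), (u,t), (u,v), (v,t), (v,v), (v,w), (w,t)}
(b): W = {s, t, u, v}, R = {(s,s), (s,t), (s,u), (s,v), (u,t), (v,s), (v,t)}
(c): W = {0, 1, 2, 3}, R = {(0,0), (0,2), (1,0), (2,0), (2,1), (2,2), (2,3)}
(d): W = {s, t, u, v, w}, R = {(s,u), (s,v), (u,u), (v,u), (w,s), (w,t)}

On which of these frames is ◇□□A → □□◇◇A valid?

This is the axiom for a generalized confluence (Geach) condition; its first-order frame correspondent is ∀x ∀y ∀z ((xRy ∧ xR²z) → ∃w (yR²w ∧ zR²w)).
(a): ✓.
(b): fails — sRs, sR²t but no w with sR²w and tR²w.
(c): fails — 0R0, 0R²3 but no w with 0R²w and 3R²w.
(d): fails — wRt, wR²u but no w* with tR²w* and uR²w*.

(a)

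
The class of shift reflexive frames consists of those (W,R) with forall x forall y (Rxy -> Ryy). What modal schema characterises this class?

□(□ψ → ψ)

This is shift-reflexivity; the standard corresponding axiom is T□: □(□ψ → ψ).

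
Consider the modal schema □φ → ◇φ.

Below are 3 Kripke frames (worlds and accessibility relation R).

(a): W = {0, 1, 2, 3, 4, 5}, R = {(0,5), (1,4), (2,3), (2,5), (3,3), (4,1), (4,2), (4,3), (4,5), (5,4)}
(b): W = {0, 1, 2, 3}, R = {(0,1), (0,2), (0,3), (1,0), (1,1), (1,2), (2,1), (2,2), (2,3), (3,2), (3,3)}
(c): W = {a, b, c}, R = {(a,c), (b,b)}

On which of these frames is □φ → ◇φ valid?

The schema corresponds to seriality: ∀x ∃y Rxy.
(a): holds.
(b): holds.
(c): fails — world c has no successor.

(a), (b)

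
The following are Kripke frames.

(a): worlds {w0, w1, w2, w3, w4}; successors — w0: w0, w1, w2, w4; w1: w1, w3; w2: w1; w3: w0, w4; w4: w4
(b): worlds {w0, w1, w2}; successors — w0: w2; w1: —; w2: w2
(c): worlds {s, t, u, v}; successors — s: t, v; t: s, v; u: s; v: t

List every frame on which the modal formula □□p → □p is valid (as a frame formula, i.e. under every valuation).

(a), (b)

This is the axiom for density; its first-order frame correspondent is ∀x ∀y (Rxy → ∃z (Rxz ∧ Rzy)).
(a): holds.
(b): holds.
(c): fails — Rus but no z with Ruz and Rzs.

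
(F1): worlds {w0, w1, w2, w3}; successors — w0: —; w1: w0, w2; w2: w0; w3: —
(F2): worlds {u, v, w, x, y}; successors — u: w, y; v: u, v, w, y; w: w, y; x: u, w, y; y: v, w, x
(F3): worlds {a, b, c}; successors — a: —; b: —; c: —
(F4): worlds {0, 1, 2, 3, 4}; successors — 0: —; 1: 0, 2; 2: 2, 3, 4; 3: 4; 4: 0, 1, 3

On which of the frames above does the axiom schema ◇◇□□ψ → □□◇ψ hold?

This is the axiom for a generalized confluence (Geach) condition; its first-order frame correspondent is ∀x ∀y ∀z ((xR²y ∧ xR²z) → ∃w (yR²w ∧ zRw)).
(F1): fails — w1R²w0, w1R²w0 but no w with w0R²w and w0Rw.
(F2): satisfies the condition.
(F3): satisfies the condition.
(F4): fails — 1R²3, 1R²3 but no w with 3R²w and 3Rw.
Valid on: (F2), (F3).

(F2), (F3)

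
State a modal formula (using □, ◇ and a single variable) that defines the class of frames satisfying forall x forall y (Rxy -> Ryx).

A defining formula is r → □◇r (the B axiom).
Suppose r→□◇r is valid. Take Rxy and set V(r)={x}. Then r at x, so □◇r at x, so ◇r at y, so some z with Ryz has r; z=x, i.e. Ryx.

r → □◇r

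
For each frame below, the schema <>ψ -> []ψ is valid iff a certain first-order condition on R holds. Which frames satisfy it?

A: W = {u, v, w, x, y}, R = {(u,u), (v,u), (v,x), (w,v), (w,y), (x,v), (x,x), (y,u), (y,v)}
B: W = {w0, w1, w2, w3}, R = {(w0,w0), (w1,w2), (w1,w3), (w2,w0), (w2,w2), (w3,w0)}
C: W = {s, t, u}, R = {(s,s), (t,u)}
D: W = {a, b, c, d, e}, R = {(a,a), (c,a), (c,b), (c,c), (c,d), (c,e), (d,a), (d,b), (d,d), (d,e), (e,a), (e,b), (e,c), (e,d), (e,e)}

The schema corresponds to partial functionality: forall x forall y forall z (Rxy & Rxz -> y = z).
A: fails — v sees both u and x.
B: fails — w1 sees both w2 and w3.
C: satisfies the condition.
D: fails — c sees both a and b.

C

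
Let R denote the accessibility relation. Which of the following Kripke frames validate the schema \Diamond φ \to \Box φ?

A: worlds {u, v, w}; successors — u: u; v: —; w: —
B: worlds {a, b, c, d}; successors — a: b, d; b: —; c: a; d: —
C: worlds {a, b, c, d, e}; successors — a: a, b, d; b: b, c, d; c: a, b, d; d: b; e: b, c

A

This is the axiom for partial functionality; its first-order frame correspondent is \forall x \forall y \forall z (Rxy \wedge Rxz \to y = z).
A: holds.
B: fails — a sees both b and d.
C: fails — a sees both a and b.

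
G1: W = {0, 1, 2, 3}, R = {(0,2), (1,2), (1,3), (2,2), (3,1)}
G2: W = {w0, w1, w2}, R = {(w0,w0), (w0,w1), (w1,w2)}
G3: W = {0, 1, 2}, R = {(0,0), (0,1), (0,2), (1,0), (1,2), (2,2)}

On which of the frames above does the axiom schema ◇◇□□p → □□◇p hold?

G3

Frame correspondent (Sahlqvist): ∀x ∀y ∀z ((xR²y ∧ xR²z) → ∃w (yR²w ∧ zRw)) — i.e. a generalized confluence (Geach) condition.
G1: fails — 3R²2, 3R²3 but no w with 2R²w and 3Rw.
G2: fails — w0R²w0, w0R²w2 but no w with w0R²w and w2Rw.
G3: condition met.
Valid on: G3.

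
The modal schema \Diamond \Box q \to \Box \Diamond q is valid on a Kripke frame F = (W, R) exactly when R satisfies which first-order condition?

This schema is the .2 axiom.
It corresponds to convergence: \forall x \forall y \forall z (Rxy \wedge Rxz \to \exists w (Ryw \wedge Rzw)).

Convergence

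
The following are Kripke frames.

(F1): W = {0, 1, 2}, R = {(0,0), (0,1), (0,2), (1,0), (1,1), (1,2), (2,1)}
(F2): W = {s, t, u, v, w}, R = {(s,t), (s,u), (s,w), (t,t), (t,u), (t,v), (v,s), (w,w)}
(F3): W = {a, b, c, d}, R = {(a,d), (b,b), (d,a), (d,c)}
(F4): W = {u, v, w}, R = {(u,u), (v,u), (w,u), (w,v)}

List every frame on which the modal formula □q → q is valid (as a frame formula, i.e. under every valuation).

Frame correspondent (Sahlqvist): ∀x Rxx — i.e. reflexivity.
(F1): fails — world 2 does not see itself.
(F2): fails — world s does not see itself.
(F3): fails — world a does not see itself.
(F4): fails — world v does not see itself.
Valid on no frame.

none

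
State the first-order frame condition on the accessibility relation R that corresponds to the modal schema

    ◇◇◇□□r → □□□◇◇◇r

∀x ∀y ∀z ((xR³y ∧ xR³z) → ∃w (yR²w ∧ zR³w))

This is a Sahlqvist (Geach-type) schema ◇^3□^2r → □^3◇^3r.
Minimal-valuation argument: fix x; take any y with xR^3y and any z with xR^3z. Set V(r) to the set of worlds R-reachable from y in exactly 2 steps. Then □^2r holds at y, so the antecedent holds at x; validity forces ◇^3r at z, giving a w with zR^3w and yR^2w.
First-order correspondent: ∀x ∀y ∀z ((xR³y ∧ xR³z) → ∃w (yR²w ∧ zR³w)).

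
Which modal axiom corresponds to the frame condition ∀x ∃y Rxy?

□p → ◇p

The condition is seriality. The D schema □p → ◇p defines it.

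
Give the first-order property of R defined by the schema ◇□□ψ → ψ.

This is a Sahlqvist (Geach-type) schema ◇^1□^2ψ → □^0◇^0ψ.
Minimal-valuation argument: fix x; take any y with xR^1y and any z with xR^0z. Set V(ψ) to the set of worlds R-reachable from y in exactly 2 steps. Then □^2ψ holds at y, so the antecedent holds at x; validity forces ◇^0ψ at z, giving a w with zR^0w and yR^2w.
First-order correspondent: ∀x ∀y (xRy → ∃w (yR²w ∧ x = w)).

∀x ∀y (xRy → ∃w (yR²w ∧ x = w))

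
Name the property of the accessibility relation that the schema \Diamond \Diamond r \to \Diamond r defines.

transitivity: \forall x \forall y \forall z (Rxy \wedge Ryz \to Rxz)

This is a form of the 4 axiom.
Its frame correspondent is transitivity — \forall x \forall y \forall z (Rxy \wedge Ryz \to Rxz).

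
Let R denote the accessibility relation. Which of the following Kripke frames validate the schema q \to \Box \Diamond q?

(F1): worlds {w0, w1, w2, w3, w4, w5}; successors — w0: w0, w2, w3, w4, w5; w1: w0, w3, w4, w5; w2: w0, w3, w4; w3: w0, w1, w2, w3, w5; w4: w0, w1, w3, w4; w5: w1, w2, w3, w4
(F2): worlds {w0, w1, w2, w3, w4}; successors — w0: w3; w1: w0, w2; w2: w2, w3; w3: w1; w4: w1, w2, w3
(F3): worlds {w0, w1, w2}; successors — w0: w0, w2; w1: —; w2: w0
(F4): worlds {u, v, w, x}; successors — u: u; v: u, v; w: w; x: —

(F3)

Frame correspondent (Sahlqvist): \forall x \forall y (Rxy \to Ryx) — i.e. symmetry.
(F1): fails — Rw4w3 but not Rw3w4.
(F2): fails — Rw1w2 but not Rw2w1.
(F3): condition met.
(F4): fails — Rvu but not Ruv.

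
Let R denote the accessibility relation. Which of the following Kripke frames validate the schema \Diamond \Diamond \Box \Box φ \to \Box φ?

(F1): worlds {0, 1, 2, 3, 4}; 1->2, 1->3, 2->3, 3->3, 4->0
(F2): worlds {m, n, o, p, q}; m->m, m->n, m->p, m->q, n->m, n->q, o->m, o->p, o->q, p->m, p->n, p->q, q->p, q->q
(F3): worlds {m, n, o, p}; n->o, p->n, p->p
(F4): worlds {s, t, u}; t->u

The schema corresponds to a generalized confluence (Geach) condition: \forall x \forall y \forall z ((x R^2 y \wedge xRz) \to \exists w (y R^2 w \wedge z = w)).
(F1): fails — 1R²3, 1R2 but no w with 3R²w and 2=w.
(F2): holds.
(F3): fails — pR²n, pRn but no w with nR²w and n=w.
(F4): holds.
Valid on: (F2), (F4).

(F2), (F4)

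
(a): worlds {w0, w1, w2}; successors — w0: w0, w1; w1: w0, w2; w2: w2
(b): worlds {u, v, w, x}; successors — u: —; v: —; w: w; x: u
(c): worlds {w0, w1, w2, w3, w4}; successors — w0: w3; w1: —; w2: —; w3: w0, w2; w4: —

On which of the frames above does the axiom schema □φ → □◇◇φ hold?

(a)

This is the axiom for a generalized confluence (Geach) condition; its first-order frame correspondent is ∀x ∀z (xRz → ∃w (xRw ∧ zR²w)).
(a): condition met.
(b): fails — xRu but no t with xRt and uR²t.
(c): fails — w3Rw2 but no w with w3Rw and w2R²w.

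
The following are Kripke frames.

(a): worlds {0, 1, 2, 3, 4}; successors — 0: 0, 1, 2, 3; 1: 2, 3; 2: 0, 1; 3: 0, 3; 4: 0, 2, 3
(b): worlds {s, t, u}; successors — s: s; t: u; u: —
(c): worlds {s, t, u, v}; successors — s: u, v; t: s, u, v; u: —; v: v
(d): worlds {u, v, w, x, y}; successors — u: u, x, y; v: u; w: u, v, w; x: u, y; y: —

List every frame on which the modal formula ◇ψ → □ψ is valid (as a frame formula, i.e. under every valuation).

(b)

Frame correspondent (Sahlqvist): ∀x ∀y ∀z (Rxy ∧ Rxz → y = z) — i.e. partial functionality.
(a): fails — 0 sees both 0 and 1.
(b): holds.
(c): fails — s sees both u and v.
(d): fails — u sees both u and x.
Valid on: (b).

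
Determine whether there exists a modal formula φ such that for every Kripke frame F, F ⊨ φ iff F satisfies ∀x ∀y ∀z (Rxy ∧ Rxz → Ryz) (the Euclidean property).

The condition is the Euclidean property. A defining modal formula is ◇q → □◇q.
Suppose ◇q→□◇q is valid. Take Rxy, Rxz and set V(q)={y}. Then ◇q at x, so □◇q at x, so ◇q at z, so some w with Rzw has q; w=y, i.e. Rzy. By symmetry of the argument, Ryz.

Yes — defined by ◇q → □◇q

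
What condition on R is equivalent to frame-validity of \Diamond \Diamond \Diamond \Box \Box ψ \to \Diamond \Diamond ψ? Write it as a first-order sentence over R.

This is a Sahlqvist (Geach-type) schema ◇^3□^2ψ → □^0◇^2ψ.
Minimal-valuation argument: fix x; take any y with xR^3y and any z with xR^0z. Set V(ψ) to the set of worlds R-reachable from y in exactly 2 steps. Then □^2ψ holds at y, so the antecedent holds at x; validity forces ◇^2ψ at z, giving a w with zR^2w and yR^2w.
First-order correspondent: \forall x \forall y (x R^3 y \to \exists w (y R^2 w \wedge x R^2 w)).

\forall x \forall y (x R^3 y \to \exists w (y R^2 w \wedge x R^2 w))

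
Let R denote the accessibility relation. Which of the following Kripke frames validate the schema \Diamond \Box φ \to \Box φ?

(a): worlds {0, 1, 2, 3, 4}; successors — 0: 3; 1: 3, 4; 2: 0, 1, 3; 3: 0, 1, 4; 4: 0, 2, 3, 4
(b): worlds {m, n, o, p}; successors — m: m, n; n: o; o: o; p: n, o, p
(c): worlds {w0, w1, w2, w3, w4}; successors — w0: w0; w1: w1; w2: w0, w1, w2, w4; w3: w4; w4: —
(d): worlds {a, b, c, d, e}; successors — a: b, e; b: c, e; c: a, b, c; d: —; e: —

none

Frame correspondent (Sahlqvist): \forall x \forall y \forall z (Rxy \wedge Rxz \to Ryz) — i.e. the Euclidean property.
(a): fails — R03 and R03 but not R33.
(b): fails — Rmn and Rmm but not Rnm.
(c): fails — Rw2w4 and Rw2w4 but not Rw4w4.
(d): fails — Rab and Rab but not Rbb.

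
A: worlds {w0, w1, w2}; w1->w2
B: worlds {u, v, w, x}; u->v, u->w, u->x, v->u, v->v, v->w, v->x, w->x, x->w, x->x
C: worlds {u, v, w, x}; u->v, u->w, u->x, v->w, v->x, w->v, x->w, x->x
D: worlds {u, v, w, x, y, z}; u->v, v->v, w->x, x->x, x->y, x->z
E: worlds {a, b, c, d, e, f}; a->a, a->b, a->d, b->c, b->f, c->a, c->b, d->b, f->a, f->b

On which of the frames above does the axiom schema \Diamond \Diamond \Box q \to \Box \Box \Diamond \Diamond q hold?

Frame correspondent (Sahlqvist): \forall x \forall y \forall z ((x R^2 y \wedge x R^2 z) \to \exists w (yRw \wedge z R^2 w)) — i.e. a generalized confluence (Geach) condition.
A: satisfies the condition.
B: satisfies the condition.
C: fails — uR²w, uR²w but no t with wRt and wR²t.
D: fails — wR²x, wR²y but no t with xRt and yR²t.
E: fails — aR²a, aR²d but no w with aRw and dR²w.
Valid on: A, B.

A, B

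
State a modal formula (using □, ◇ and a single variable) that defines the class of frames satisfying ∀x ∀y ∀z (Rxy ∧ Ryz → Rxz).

□q → □□q

This is transitivity; the standard corresponding axiom is 4: □q → □□q.
Suppose □q→□□q is valid. Take Rxy, Ryz and set V(q)={w : Rxw}. Then □q at x, so □□q at x, so □q at y, so q at z, i.e. Rxz.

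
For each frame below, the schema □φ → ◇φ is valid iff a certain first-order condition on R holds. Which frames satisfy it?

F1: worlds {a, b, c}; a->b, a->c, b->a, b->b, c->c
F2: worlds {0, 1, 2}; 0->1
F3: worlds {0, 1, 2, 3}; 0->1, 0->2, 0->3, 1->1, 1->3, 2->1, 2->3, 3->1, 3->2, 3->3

The schema corresponds to seriality: ∀x ∃y Rxy.
F1: holds.
F2: fails — world 1 has no successor.
F3: holds.

F1, F3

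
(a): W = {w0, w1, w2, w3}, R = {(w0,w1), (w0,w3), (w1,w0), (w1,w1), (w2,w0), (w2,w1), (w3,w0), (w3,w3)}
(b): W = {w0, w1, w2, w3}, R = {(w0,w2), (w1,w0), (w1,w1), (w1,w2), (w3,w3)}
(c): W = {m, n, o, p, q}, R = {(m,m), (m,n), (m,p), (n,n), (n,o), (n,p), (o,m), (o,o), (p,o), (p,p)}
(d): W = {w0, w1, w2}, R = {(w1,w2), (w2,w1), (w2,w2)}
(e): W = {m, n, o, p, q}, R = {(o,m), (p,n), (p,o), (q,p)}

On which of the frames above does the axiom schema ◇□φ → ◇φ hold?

The schema corresponds to a generalized confluence (Geach) condition: ∀x ∀y (xRy → ∃w (yRw ∧ xRw)).
(a): satisfies the condition.
(b): fails — w0Rw2 but no w with w2Rw and w0Rw.
(c): satisfies the condition.
(d): satisfies the condition.
(e): fails — oRm but no w with mRw and oRw.

(a), (c), (d)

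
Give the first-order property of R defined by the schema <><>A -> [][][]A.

forall x forall y forall z ((x R^2 y & x R^3 z) -> exists w (y = w & z = w))

This is a Sahlqvist (Geach-type) schema ◇^2□^0A → □^3◇^0A.
First-order correspondent: forall x forall y forall z ((x R^2 y & x R^3 z) -> exists w (y = w & z = w)).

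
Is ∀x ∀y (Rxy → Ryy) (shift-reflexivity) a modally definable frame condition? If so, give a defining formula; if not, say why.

Yes — defined by □(□q → q)

The condition is shift-reflexivity. A defining modal formula is □(□q → q).
Suppose □(□q→q) is valid. Take Rxy and set V(q)={w : Ryw}. Then at y, □q holds; since □(□q→q) at x, □q→q at y, so q at y, i.e. Ryy.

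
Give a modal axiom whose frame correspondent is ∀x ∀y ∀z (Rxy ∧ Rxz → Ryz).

◇r → □◇r

A defining formula is ◇r → □◇r (the 5 axiom).
Suppose ◇r→□◇r is valid. Take Rxy, Rxz and set V(r)={y}. Then ◇r at x, so □◇r at x, so ◇r at z, so some w with Rzw has r; w=y, i.e. Rzy. By symmetry of the argument, Ryz.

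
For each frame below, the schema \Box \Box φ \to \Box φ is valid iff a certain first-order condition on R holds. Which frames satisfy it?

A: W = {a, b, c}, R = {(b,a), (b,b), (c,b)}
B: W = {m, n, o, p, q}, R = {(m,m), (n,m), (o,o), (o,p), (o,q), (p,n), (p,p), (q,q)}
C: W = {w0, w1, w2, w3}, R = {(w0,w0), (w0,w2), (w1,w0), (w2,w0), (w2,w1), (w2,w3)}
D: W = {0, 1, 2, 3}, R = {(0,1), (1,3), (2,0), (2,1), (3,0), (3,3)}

A, B

This is the axiom for density; its first-order frame correspondent is \forall x \forall y (Rxy \to \exists z (Rxz \wedge Rzy)).
A: holds.
B: holds.
C: fails — Rw2w1 but no z with Rw2z and Rzw1.
D: fails — R01 but no z with R0z and Rz1.
Valid on: A, B.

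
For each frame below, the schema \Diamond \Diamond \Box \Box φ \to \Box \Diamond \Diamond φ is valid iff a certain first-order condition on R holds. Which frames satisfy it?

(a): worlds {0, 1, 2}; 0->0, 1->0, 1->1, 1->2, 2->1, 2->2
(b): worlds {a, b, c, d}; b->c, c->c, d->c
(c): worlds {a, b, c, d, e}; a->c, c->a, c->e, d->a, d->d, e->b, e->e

This is the axiom for a generalized confluence (Geach) condition; its first-order frame correspondent is \forall x \forall y \forall z ((x R^2 y \wedge xRz) \to \exists w (y R^2 w \wedge z R^2 w)).
(a): ✓.
(b): ✓.
(c): fails — cR²b, cRa but no w with bR²w and aR²w.
Valid on: (a), (b).

(a), (b)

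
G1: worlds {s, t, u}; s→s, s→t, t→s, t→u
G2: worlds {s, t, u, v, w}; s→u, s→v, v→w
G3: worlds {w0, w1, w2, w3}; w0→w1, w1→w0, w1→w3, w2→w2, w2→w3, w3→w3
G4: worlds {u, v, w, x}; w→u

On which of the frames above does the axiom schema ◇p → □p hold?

G4

The schema corresponds to partial functionality: ∀x ∀y ∀z (Rxy ∧ Rxz → y = z).
G1: fails — s sees both s and t.
G2: fails — s sees both u and v.
G3: fails — w1 sees both w0 and w3.
G4: ✓.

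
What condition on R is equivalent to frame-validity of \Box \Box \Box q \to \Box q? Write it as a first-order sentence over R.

\forall x \forall z (xRz \to \exists w (x R^3 w \wedge z = w))

This is a Sahlqvist (Geach-type) schema ◇^0□^3q → □^1◇^0q.
First-order correspondent: \forall x \forall z (xRz \to \exists w (x R^3 w \wedge z = w)).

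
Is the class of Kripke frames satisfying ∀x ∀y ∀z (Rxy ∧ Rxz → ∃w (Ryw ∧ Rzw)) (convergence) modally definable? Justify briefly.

Yes: it is convergence, defined by the .2 schema ◇□r → □◇r.
Suppose ◇□r→□◇r is valid. Take Rxy, Rxz and set V(r)={w : Ryw}. Then □r at y so ◇□r at x, so □◇r at x, so ◇r at z, giving w with Rzw and Ryw.

Definable; ◇□r → □◇r defines it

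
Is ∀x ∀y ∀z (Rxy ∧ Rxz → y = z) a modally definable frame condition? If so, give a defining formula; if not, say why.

Yes: it is partial functionality, defined by the CD schema ◇r → □r.
Suppose ◇r→□r is valid. Take Rxy, Rxz and set V(r)={y}. Then ◇r at x, so □r at x, so r at z, i.e. z=y.

Yes — defined by ◇r → □r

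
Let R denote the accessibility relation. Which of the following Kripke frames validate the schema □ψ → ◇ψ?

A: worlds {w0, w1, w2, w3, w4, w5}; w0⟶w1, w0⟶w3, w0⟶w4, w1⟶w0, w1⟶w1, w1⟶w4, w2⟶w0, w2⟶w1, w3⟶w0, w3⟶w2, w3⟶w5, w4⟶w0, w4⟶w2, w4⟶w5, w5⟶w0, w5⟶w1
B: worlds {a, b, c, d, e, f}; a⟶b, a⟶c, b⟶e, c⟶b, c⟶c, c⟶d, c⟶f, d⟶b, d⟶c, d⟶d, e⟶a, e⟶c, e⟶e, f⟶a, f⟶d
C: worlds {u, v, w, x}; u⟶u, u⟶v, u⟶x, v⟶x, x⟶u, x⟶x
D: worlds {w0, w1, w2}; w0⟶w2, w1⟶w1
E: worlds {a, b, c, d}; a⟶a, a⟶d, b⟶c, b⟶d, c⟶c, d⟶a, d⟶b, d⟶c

A, B, E

This is the axiom for seriality; its first-order frame correspondent is ∀x ∃y Rxy.
A: holds.
B: holds.
C: fails — world w has no successor.
D: fails — world w2 has no successor.
E: holds.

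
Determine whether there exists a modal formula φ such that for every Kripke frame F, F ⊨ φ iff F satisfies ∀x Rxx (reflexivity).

This is a Sahlqvist condition; the T axiom □q → q defines it.
Suppose □q→q is valid. At any x set V(q)={w : Rxw}. Then □q holds at x, so q holds at x, i.e. Rxx.

Definable; □q → q defines it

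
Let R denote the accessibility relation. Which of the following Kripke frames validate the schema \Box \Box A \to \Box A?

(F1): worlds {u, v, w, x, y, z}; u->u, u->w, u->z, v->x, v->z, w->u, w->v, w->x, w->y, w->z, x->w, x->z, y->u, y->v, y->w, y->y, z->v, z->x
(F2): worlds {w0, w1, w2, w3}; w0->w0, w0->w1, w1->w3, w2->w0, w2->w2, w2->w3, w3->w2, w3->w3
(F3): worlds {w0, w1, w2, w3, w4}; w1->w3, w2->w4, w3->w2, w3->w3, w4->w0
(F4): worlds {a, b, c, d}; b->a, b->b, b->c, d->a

(F2)

Frame correspondent (Sahlqvist): \forall x \forall y (Rxy \to \exists z (Rxz \wedge Rzy)) — i.e. density.
(F1): fails — Rxw but no t with Rxt and Rtw.
(F2): condition met.
(F3): fails — Rw2w4 but no z with Rw2z and Rzw4.
(F4): fails — Rda but no z with Rdz and Rza.
Valid on: (F2).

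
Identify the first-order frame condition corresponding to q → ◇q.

Reflexivity

This is a form of the T axiom.
Its frame correspondent is reflexivity — ∀x Rxx.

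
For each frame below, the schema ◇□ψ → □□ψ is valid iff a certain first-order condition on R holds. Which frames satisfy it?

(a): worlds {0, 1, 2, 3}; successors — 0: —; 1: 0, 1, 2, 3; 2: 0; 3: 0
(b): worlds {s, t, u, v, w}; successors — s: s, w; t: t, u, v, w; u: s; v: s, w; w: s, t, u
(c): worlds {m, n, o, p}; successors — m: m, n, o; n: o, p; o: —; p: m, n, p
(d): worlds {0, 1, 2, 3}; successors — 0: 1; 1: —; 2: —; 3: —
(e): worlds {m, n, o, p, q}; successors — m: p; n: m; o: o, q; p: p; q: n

Frame correspondent (Sahlqvist): ∀x ∀y ∀z ((xRy ∧ xR²z) → ∃w (yRw ∧ z = w)) — i.e. a generalized confluence (Geach) condition.
(a): fails — 1R0, 1R²0 but no w with 0Rw and 0=w.
(b): fails — sRs, sR²t but no w* with sRw* and t=w*.
(c): fails — mRm, mR²p but no w with mRw and p=w.
(d): satisfies the condition.
(e): fails — oRo, oR²n but no w with oRw and n=w.
Valid on: (d).

(d)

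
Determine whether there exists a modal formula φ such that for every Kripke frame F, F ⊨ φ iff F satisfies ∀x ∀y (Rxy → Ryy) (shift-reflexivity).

Yes — defined by □(□q → q)

This is a Sahlqvist condition; the T□ axiom □(□q → q) defines it.
Suppose □(□q→q) is valid. Take Rxy and set V(q)={w : Ryw}. Then at y, □q holds; since □(□q→q) at x, □q→q at y, so q at y, i.e. Ryy.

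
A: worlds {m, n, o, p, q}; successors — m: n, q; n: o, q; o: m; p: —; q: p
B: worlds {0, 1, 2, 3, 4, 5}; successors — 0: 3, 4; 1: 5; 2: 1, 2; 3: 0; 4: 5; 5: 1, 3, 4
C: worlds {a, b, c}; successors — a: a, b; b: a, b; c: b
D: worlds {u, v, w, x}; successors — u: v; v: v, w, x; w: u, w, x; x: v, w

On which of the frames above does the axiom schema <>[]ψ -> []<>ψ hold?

C

The schema corresponds to convergence: forall x forall y forall z (Rxy & Rxz -> exists w (Ryw & Rzw)).
A: fails — Rmq and Rmn but q and n have no common successor.
B: fails — R04 and R03 but 4 and 3 have no common successor.
C: ✓.
D: fails — Rww and Rwu but w and u have no common successor.
Valid on: C.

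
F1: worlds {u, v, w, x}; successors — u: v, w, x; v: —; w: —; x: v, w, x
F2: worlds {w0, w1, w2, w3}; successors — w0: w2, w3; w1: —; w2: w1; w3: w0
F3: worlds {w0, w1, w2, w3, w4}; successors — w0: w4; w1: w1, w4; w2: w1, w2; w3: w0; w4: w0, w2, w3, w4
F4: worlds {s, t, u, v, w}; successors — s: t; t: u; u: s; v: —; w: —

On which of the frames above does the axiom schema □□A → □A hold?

F1

This is the axiom for density; its first-order frame correspondent is ∀x ∀y (Rxy → ∃z (Rxz ∧ Rzy)).
F1: satisfies the condition.
F2: fails — Rw0w2 but no z with Rw0z and Rzw2.
F3: fails — Rw3w0 but no z with Rw3z and Rzw0.
F4: fails — Rus but no z with Ruz and Rzs.
Valid on: F1.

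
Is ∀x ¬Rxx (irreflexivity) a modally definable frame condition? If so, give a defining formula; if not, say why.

No — not modally definable

If a class were modally definable it would be closed under surjective bounded morphisms (Goldblatt–Thomason).
The 5-cycle (worlds a,b,c,d,e with a→b→c→d→e→a) is irreflexive, and the map sending every world to a single reflexive point • is a surjective bounded morphism (forth: every edge maps to (•,•); back: every world has a successor). So any modal formula valid on the 5-cycle is also valid on the reflexive point, which is not irreflexive.
So the class is not modally definable.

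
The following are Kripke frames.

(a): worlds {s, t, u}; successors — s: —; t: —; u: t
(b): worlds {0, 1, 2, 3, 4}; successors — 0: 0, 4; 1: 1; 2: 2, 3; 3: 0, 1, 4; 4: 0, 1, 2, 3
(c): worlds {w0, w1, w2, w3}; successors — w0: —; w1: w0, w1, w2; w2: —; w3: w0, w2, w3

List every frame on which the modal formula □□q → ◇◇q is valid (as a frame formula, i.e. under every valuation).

(b)

Frame correspondent (Sahlqvist): ∀x ∃w (xR²w ∧ xR²w) — i.e. a generalized confluence (Geach) condition.
(a): fails — at s but no w with sR²w and sR²w.
(b): condition met.
(c): fails — at w0 but no w with w0R²w and w0R²w.
Valid on: (b).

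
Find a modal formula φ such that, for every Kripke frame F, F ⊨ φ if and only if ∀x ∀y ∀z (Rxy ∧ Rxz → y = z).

◇r → □r

A defining formula is ◇r → □r (the CD axiom).
Suppose ◇r→□r is valid. Take Rxy, Rxz and set V(r)={y}. Then ◇r at x, so □r at x, so r at z, i.e. z=y.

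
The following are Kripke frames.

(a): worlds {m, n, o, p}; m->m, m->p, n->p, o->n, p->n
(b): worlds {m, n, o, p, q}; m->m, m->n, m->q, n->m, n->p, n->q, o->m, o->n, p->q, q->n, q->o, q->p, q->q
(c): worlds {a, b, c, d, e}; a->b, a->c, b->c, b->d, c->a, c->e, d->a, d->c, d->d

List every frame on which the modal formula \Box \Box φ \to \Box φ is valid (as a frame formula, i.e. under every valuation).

Frame correspondent (Sahlqvist): \forall x \forall y (Rxy \to \exists z (Rxz \wedge Rzy)) — i.e. density.
(a): fails — Ron but no z with Roz and Rzn.
(b): ✓.
(c): fails — Rab but no z with Raz and Rzb.
Valid on: (b).

(b)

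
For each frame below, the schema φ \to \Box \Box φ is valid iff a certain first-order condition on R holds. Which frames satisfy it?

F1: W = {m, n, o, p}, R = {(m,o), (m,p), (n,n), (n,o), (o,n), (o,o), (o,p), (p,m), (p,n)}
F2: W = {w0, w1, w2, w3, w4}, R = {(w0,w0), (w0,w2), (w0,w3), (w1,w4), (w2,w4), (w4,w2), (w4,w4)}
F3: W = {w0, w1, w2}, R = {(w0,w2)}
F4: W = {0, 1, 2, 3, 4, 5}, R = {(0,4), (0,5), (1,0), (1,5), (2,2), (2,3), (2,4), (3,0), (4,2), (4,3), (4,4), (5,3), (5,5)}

F3

This is the axiom for a generalized confluence (Geach) condition; its first-order frame correspondent is \forall x \forall z (x R^2 z \to \exists w (x = w \wedge z = w)).
F1: fails — mR²n but m ≠ n.
F2: fails — w0R²w2 but w0 ≠ w2.
F3: condition met.
F4: fails — 0R²2 but 0 ≠ 2.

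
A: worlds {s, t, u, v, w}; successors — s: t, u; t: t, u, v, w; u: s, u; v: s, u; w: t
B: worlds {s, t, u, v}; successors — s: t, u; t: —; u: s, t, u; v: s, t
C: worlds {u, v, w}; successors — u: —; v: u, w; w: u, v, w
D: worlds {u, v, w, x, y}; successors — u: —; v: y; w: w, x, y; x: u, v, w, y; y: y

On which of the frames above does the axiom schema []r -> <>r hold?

Frame correspondent (Sahlqvist): forall x exists y Rxy — i.e. seriality.
A: holds.
B: fails — world t has no successor.
C: fails — world u has no successor.
D: fails — world u has no successor.

A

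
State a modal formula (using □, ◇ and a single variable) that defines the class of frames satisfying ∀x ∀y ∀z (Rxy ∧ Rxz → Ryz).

◇s → □◇s

This is the Euclidean property; the standard corresponding axiom is 5: ◇s → □◇s.
Suppose ◇s→□◇s is valid. Take Rxy, Rxz and set V(s)={y}. Then ◇s at x, so □◇s at x, so ◇s at z, so some w with Rzw has s; w=y, i.e. Rzy. By symmetry of the argument, Ryz.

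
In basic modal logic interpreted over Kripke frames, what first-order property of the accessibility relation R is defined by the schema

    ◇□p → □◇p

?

convergence: ∀x ∀y ∀z (Rxy ∧ Rxz → ∃w (Ryw ∧ Rzw))

Suppose ◇□p→□◇p is valid. Take Rxy, Rxz and set V(p)={w : Ryw}. Then □p at y so ◇□p at x, so □◇p at x, so ◇p at z, giving w with Rzw and Ryw.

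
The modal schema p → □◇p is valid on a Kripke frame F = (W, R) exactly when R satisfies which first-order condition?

This schema is the B axiom.
It corresponds to symmetry: ∀x ∀y (Rxy → Ryx).

Symmetry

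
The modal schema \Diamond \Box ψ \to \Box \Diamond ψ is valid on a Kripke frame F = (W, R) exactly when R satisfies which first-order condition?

Suppose ◇□ψ→□◇ψ is valid. Take Rxy, Rxz and set V(ψ)={w : Ryw}. Then □ψ at y so ◇□ψ at x, so □◇ψ at x, so ◇ψ at z, giving w with Rzw and Ryw.
The converse is a direct semantic check.
So the correspondent is convergence.

convergence: \forall x \forall y \forall z (Rxy \wedge Rxz \to \exists w (Ryw \wedge Rzw))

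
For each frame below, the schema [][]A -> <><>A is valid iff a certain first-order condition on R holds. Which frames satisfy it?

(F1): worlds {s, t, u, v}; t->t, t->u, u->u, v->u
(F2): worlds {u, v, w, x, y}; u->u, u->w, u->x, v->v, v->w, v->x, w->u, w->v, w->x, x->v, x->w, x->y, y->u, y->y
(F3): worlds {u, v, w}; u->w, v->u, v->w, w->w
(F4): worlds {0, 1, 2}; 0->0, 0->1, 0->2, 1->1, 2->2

(F2), (F3), (F4)

Frame correspondent (Sahlqvist): forall x exists w (x R^2 w & x R^2 w) — i.e. a generalized confluence (Geach) condition.
(F1): fails — at s but no w with sR²w and sR²w.
(F2): holds.
(F3): holds.
(F4): holds.
Valid on: (F2), (F3), (F4).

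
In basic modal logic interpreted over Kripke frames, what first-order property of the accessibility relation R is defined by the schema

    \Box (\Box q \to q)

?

This is the T□ axiom.
It corresponds to shift-reflexivity: \forall x \forall y (Rxy \to Ryy).

shift-reflexivity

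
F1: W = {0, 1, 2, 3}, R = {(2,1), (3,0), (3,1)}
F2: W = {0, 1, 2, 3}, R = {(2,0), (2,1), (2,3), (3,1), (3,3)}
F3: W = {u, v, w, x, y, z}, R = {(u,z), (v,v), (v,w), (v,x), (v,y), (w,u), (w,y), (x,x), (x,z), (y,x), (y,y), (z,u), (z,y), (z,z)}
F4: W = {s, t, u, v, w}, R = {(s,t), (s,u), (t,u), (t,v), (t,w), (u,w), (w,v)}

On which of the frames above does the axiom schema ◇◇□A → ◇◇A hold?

The schema corresponds to a generalized confluence (Geach) condition: ∀x ∀y (xR²y → ∃w (yRw ∧ xR²w)).
F1: condition met.
F2: fails — 2R²1 but no w with 1Rw and 2R²w.
F3: condition met.
F4: fails — sR²v but no w* with vRw* and sR²w*.
Valid on: F1, F3.

F1, F3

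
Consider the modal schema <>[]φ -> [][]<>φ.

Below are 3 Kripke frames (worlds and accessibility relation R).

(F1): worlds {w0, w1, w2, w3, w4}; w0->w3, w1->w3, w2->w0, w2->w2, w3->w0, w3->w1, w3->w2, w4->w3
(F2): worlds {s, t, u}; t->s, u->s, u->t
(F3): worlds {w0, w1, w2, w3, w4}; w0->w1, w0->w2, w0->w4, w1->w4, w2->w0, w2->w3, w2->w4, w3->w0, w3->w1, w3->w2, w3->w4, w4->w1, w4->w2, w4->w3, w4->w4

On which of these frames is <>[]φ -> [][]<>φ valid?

(F3)

Frame correspondent (Sahlqvist): forall x forall y forall z ((xRy & x R^2 z) -> exists w (yRw & zRw)) — i.e. a generalized confluence (Geach) condition.
(F1): fails — w0Rw3, w0R²w0 but no w with w3Rw and w0Rw.
(F2): fails — uRs, uR²s but no w with sRw and sRw.
(F3): holds.
Valid on: (F3).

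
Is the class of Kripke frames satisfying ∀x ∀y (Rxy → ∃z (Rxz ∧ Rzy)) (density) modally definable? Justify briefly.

This is a Sahlqvist condition; the C4 axiom □□r → □r defines it.
Suppose □□r→□r is valid. Take Rxy and set V(r)={w : xR²w}. Then □□r at x, so □r at x, so r at y, i.e. ∃z(Rxz∧Rzy).

Definable; □□r → □r defines it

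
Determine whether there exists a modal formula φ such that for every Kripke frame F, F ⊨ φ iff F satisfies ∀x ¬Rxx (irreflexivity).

Modal frame validity is preserved under surjective bounded morphisms.
The 5-cycle (worlds w0,w1,w2,w3,w4 with w0→w1→w2→w3→w4→w0) is irreflexive, and the map sending every world to a single reflexive point • is a surjective bounded morphism (forth: every edge maps to (•,•); back: every world has a successor). So any modal formula valid on the 5-cycle is also valid on the reflexive point, which is not irreflexive.
So the class is not modally definable.

No — not modally definable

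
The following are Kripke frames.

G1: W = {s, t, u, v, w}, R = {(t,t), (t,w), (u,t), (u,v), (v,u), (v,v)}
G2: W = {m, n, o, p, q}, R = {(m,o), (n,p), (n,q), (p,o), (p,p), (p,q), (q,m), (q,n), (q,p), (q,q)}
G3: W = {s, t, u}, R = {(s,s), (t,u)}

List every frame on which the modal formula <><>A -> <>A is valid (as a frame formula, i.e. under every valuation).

G3

The schema corresponds to transitivity: forall x forall y forall z (Rxy & Ryz -> Rxz).
G1: fails — Ruv and Rvu but not Ruu.
G2: fails — Rqp and Rpo but not Rqo.
G3: condition met.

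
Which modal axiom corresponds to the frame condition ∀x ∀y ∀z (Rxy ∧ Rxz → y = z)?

A defining formula is ◇q → □q (the CD axiom).

◇q → □q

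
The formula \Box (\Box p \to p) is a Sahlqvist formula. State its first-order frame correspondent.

shift-reflexivity: \forall x \forall y (Rxy \to Ryy)

This schema is the T□ axiom.
It corresponds to shift-reflexivity: \forall x \forall y (Rxy \to Ryy).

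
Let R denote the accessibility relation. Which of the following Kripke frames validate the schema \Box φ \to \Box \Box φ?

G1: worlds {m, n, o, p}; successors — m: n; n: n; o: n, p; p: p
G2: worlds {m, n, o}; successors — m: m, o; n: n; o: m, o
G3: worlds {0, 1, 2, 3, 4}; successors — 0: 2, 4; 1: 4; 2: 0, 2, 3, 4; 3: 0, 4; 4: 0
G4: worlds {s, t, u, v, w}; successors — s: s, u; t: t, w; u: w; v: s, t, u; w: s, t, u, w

Frame correspondent (Sahlqvist): \forall x \forall y \forall z (Rxy \wedge Ryz \to Rxz) — i.e. transitivity.
G1: condition met.
G2: condition met.
G3: fails — R02 and R23 but not R03.
G4: fails — Ruw and Rwt but not Rut.

G1, G2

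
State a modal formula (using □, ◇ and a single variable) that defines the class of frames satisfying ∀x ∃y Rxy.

□p → ◇p

The condition is seriality. The D schema □p → ◇p defines it.
Suppose □p→◇p is valid. At any x set V(p)=W. Then □p at x, so ◇p at x, so x has a successor.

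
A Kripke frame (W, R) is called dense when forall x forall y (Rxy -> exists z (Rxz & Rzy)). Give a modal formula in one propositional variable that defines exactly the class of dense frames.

A defining formula is □□s → □s (the C4 axiom).
Suppose □□s→□s is valid. Take Rxy and set V(s)={w : xR²w}. Then □□s at x, so □s at x, so s at y, i.e. ∃z(Rxz∧Rzy).

□□s → □s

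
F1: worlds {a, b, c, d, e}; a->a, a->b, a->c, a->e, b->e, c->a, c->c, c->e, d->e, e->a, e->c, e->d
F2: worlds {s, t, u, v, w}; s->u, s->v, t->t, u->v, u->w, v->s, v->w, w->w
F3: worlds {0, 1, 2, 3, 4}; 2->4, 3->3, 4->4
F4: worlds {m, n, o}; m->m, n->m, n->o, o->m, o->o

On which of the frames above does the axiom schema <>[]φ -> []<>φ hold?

F3, F4

This is the axiom for convergence; its first-order frame correspondent is forall x forall y forall z (Rxy & Rxz -> exists w (Ryw & Rzw)).
F1: fails — Rab and Rae but b and e have no common successor.
F2: fails — Rvw and Rvs but w and s have no common successor.
F3: condition met.
F4: condition met.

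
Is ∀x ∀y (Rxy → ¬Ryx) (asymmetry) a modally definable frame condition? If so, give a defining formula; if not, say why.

Any modally definable frame class is closed under surjective bounded morphisms.
The 5-cycle (worlds w0,w1,w2,w3,w4 with w0→w1→w2→w3→w4→w0) is asymmetric. Mapping every world to a single reflexive point • is a surjective bounded morphism, and the reflexive point is not asymmetric (R•• but asymmetry requires ¬R••).
Hence asymmetry is not modally definable.

Not modally definable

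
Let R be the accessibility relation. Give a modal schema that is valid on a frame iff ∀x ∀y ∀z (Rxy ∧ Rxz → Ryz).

◇p → □◇p

This is the Euclidean property; the standard corresponding axiom is 5: ◇p → □◇p.
Suppose ◇p→□◇p is valid. Take Rxy, Rxz and set V(p)={y}. Then ◇p at x, so □◇p at x, so ◇p at z, so some w with Rzw has p; w=y, i.e. Rzy. By symmetry of the argument, Ryz.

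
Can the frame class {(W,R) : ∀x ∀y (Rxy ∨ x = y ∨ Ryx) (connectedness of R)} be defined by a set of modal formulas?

Any modally definable frame class is closed under disjoint unions.
Take 2 disjoint single-world reflexive frames: each is trivially connected, but their disjoint union has 2 worlds with no edge between distinct components, so it is not connected.
Hence connectedness of R is not modally definable.

No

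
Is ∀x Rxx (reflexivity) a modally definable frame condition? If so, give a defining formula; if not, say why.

This is a Sahlqvist condition; the T axiom □p → p defines it.
Suppose □p→p is valid. At any x set V(p)={w : Rxw}. Then □p holds at x, so p holds at x, i.e. Rxx.

Definable; □p → p defines it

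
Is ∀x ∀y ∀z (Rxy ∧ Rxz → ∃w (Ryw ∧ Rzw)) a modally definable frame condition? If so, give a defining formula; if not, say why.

Yes: it is convergence, defined by the .2 schema ◇□q → □◇q.
Suppose ◇□q→□◇q is valid. Take Rxy, Rxz and set V(q)={w : Ryw}. Then □q at y so ◇□q at x, so □◇q at x, so ◇q at z, giving w with Rzw and Ryw.

Yes, by ◇□q → □◇q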